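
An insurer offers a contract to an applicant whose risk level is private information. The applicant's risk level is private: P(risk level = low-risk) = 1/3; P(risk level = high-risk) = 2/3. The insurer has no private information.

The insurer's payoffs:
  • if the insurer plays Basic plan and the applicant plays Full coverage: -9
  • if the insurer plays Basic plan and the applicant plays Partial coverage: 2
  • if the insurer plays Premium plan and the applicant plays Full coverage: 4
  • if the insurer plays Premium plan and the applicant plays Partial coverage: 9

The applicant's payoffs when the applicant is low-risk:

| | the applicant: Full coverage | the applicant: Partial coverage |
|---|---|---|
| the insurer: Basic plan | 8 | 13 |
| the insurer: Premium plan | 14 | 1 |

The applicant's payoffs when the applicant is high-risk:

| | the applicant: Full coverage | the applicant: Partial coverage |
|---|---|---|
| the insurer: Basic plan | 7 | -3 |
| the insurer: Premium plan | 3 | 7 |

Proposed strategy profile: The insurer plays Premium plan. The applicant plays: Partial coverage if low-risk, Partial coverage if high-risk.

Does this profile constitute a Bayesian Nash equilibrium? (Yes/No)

No

A profile is a BNE iff every type of every player is best-responding given beliefs about the other side.
The insurer plays Premium plan: E[Premium plan] = 1/3·(9) + 2/3·(9) = 9; E[Basic plan] = 2. Best-responding. ✓
The applicant (risk level low-risk), facing Premium plan: Full coverage gives 14, Partial coverage gives 1. Proposed Partial coverage is not best — profitable deviation exists. ✗
The applicant (risk level high-risk), facing Premium plan: Full coverage gives 3, Partial coverage gives 7. Proposed Partial coverage is best. ✓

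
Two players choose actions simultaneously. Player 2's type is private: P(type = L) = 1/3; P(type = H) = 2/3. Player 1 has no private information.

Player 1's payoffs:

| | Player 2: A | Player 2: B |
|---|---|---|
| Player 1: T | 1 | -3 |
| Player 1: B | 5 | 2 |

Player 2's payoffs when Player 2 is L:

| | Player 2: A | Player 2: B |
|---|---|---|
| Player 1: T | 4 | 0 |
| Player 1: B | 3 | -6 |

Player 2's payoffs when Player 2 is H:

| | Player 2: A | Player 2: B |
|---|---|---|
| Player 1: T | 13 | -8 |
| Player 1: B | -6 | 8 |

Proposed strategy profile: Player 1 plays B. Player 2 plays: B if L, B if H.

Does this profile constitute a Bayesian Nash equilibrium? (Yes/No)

No

A profile is a BNE iff every type of every player is best-responding given beliefs about the other side.
Player 1 plays B: E[B] = 1/3·(2) + 2/3·(2) = 2; E[T] = -3. Best-responding. ✓
Player 2 (type L), facing B: A gives 3, B gives -6. Proposed B is not best — profitable deviation exists. ✗
Player 2 (type H), facing B: A gives -6, B gives 8. Proposed B is best. ✓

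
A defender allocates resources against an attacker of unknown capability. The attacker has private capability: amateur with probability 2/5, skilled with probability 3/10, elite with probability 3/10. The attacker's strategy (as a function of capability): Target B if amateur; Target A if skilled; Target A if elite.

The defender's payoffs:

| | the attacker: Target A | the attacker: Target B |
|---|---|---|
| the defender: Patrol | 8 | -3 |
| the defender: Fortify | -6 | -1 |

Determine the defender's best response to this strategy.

Patrol

Compute the defender's expected payoff for each action, taking the expectation over the attacker's type.
E[Patrol] = 2/5·(-3) + 3/10·(8) + 3/10·(8) = 18/5
E[Fortify] = 2/5·(-1) + 3/10·(-6) + 3/10·(-6) = -4
Best response: Patrol (18/5 is the largest).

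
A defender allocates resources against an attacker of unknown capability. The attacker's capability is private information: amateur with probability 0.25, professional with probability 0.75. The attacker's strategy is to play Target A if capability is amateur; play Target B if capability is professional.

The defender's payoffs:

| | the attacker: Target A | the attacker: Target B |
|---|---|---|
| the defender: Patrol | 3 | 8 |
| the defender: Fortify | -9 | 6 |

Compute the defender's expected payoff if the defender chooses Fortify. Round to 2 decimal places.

Take the expectation over the attacker's capability, weighting each type's action by its prior probability.
E[Fortify] = 0.25·(-9) + 0.75·6 = (-2.25) + 4.5 = 2.25

2.25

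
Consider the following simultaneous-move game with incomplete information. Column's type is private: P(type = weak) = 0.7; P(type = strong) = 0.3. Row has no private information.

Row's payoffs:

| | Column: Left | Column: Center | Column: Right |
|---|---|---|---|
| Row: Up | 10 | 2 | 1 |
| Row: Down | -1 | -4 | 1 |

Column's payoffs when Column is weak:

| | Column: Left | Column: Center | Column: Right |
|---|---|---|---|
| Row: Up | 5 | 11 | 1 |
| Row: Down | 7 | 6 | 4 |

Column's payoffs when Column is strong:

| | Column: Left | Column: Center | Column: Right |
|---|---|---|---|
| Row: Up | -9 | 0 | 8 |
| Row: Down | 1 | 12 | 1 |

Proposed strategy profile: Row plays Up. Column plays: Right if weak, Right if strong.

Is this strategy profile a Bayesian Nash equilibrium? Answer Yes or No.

Row plays Up: E[Up] = 0.7·(1) + 0.3·(1) = 1; E[Down] = 1. Best-responding. ✓
Column (type weak), facing Up: Left gives 5, Center gives 11, Right gives 1. Proposed Right is not best — profitable deviation exists. ✗
Column (type strong), facing Up: Left gives -9, Center gives 0, Right gives 8. Proposed Right is best. ✓

No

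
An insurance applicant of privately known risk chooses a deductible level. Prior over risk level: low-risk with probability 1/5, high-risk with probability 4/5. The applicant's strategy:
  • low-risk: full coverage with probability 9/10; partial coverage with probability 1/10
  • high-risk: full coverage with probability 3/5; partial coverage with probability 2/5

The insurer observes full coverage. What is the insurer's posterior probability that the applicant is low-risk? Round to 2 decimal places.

Apply Bayes' rule using the sender's strategy as the likelihood.
P(full coverage) = (1/5)·(9/10) + (4/5)·(3/5) = 33/50
P(low-risk | full coverage) = ((1/5)·(9/10)) / (33/50) = (9/50) / (33/50) = 3/11

0.27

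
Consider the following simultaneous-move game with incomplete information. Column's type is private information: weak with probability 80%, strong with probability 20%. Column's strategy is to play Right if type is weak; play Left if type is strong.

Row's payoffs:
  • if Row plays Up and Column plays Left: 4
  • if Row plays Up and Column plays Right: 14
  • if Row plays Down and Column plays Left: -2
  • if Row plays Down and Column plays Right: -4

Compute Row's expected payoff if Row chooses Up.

E[Up] = 0.8·14 + 0.2·4 = 11.2 + 0.8 = 12

12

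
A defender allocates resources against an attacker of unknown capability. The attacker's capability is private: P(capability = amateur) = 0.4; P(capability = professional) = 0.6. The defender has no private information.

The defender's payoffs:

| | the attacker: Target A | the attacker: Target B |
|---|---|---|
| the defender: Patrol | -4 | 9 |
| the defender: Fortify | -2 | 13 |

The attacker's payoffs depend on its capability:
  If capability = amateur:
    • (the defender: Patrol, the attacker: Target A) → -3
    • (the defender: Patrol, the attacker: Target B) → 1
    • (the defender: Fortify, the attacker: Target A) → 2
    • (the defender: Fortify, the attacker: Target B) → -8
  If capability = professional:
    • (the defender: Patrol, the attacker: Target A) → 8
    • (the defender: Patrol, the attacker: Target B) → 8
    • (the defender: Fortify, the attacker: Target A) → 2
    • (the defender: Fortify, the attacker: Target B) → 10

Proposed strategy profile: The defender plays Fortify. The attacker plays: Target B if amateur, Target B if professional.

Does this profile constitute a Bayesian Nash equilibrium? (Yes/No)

The defender plays Fortify: E[Fortify] = 0.4·(13) + 0.6·(13) = 13; E[Patrol] = 9. Best-responding. ✓
The attacker (capability amateur), facing Fortify: Target A gives 2, Target B gives -8. Proposed Target B is not best — profitable deviation exists. ✗
The attacker (capability professional), facing Fortify: Target A gives 2, Target B gives 10. Proposed Target B is best. ✓

No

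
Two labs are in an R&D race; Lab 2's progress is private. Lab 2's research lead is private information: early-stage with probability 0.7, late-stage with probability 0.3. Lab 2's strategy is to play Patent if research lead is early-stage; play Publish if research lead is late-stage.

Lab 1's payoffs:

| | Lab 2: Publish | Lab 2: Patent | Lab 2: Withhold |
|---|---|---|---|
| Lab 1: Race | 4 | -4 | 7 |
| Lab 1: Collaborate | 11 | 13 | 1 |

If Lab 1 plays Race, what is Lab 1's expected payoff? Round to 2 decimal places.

E[Race] = 0.7·(-4) + 0.3·4 = (-2.8) + 1.2 = -1.6

-1.60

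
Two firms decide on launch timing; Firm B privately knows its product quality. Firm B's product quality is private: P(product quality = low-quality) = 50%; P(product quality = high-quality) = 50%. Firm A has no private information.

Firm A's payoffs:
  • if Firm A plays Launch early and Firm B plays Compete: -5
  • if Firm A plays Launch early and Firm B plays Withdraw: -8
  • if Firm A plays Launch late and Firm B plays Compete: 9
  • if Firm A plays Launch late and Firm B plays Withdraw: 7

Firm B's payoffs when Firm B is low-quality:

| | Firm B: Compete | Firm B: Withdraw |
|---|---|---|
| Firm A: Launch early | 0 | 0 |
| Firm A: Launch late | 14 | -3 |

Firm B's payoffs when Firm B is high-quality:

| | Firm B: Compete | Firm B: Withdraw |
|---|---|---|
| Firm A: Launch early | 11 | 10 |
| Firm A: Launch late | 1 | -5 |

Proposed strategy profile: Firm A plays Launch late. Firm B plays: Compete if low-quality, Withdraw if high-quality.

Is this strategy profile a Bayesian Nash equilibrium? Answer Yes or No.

No

Firm A plays Launch late: E[Launch late] = 0.5·(9) + 0.5·(7) = 8; E[Launch early] = -6.5. Best-responding. ✓
Firm B (product quality low-quality), facing Launch late: Compete gives 14, Withdraw gives -3. Proposed Compete is best. ✓
Firm B (product quality high-quality), facing Launch late: Compete gives 1, Withdraw gives -5. Proposed Withdraw is not best — profitable deviation exists. ✗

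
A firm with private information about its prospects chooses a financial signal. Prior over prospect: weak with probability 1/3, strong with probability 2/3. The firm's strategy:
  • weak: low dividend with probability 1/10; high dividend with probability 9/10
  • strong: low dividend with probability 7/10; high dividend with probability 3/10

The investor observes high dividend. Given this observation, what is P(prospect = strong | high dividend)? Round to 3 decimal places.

Apply Bayes' rule using the sender's strategy as the likelihood.
P(high dividend) = (1/3)·(9/10) + (2/3)·(3/10) = 1/2
P(strong | high dividend) = ((2/3)·(3/10)) / (1/2) = (1/5) / (1/2) = 2/5

0.400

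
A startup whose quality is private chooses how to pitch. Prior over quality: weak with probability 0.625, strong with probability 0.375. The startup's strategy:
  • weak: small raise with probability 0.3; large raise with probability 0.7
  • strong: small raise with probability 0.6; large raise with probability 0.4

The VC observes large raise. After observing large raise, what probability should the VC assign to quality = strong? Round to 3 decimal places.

Apply Bayes' rule using the sender's strategy as the likelihood.
P(large raise) = 0.625·0.7 + 0.375·0.4 = 0.5875
P(strong | large raise) = (0.375·0.4) / 0.5875 = 0.15 / 0.5875 = 0.255319

0.255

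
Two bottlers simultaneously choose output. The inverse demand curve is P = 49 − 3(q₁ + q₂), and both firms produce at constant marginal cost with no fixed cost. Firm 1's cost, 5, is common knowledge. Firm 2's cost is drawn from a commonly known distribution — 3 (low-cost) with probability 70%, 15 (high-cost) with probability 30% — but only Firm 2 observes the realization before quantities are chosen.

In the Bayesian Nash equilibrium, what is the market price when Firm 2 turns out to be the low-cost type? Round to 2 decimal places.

18.40

Type-c best response for Firm 2: q₂(c) = (49 − c)/6 − q₁/2.
Firm 1 maximizes expected profit; its first-order condition is 49 − 6q₁ − 3E[q₂] − 5 = 0.
Substituting E[q₂] and solving: E[c₂] = 6.6, so q₁ = (49 − 2·5 + 6.6)/9 = 5.06667.
q₂(low-cost) = 5.13333, so P = 49 − 3·(5.06667 + 5.13333) = 18.4.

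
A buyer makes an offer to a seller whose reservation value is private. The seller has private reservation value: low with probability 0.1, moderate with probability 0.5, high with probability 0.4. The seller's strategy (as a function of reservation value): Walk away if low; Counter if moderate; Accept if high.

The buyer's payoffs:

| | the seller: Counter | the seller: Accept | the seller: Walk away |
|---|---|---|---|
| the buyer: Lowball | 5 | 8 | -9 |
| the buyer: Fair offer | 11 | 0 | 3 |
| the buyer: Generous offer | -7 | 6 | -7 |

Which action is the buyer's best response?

Fair offer

E[Lowball] = 0.1·(-9) + 0.5·(5) + 0.4·(8) = 4.8
E[Fair offer] = 0.1·(3) + 0.5·(11) + 0.4·(0) = 5.8
E[Generous offer] = 0.1·(-7) + 0.5·(-7) + 0.4·(6) = -1.8
Best response: Fair offer (5.8 is the largest).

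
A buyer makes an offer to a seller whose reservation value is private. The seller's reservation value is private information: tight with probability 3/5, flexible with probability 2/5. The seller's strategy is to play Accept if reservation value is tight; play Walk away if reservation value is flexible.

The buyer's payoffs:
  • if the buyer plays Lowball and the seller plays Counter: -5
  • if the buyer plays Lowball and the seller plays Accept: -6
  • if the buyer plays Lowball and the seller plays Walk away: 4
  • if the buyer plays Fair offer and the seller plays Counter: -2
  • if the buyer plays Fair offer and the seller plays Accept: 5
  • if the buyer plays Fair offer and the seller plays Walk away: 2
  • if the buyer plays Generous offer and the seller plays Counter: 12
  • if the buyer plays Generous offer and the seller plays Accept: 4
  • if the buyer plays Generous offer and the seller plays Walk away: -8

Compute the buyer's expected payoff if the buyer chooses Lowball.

E[Lowball] = 3/5·(-6) + 2/5·4 = (-18/5) + 8/5 = -2

-2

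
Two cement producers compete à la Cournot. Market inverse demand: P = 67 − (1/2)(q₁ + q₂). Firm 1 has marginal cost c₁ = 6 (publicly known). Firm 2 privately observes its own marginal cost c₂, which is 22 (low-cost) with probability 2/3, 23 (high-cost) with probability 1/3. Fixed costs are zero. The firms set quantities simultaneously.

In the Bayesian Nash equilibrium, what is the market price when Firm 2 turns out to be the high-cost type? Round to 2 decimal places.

Type-c best response for Firm 2: q₂(c) = (67 − c) − q₁/2.
Firm 1 maximizes expected profit; its first-order condition is 67 − q₁ − (1/2)E[q₂] − 6 = 0.
Substituting E[q₂] and solving: E[c₂] = 22.3333, so q₁ = (67 − 2·6 + 22.3333)/(3/2) = 51.5556.
q₂(high-cost) = 18.2222, so P = 67 − (1/2)·(51.5556 + 18.2222) = 32.1111.

32.11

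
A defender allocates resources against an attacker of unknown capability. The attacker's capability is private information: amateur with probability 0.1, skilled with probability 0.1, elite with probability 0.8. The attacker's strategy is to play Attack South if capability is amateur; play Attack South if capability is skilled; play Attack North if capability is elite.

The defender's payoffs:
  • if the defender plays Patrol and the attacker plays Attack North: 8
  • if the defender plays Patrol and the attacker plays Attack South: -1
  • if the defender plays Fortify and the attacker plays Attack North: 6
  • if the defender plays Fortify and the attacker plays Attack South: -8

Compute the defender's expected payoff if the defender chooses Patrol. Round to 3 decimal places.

E[Patrol] = 0.1·(-1) + 0.1·(-1) + 0.8·8 = (-0.1) + (-0.1) + 6.4 = 6.2

6.200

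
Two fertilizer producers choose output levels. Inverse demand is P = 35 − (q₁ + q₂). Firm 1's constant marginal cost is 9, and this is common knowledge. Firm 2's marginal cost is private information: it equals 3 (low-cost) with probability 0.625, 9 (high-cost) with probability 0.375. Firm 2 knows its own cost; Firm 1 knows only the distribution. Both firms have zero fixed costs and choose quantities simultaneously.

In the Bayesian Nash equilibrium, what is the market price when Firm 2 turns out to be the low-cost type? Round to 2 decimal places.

Firm 2 with cost c maximizes (35 − (q₁+q₂) − c)·q₂, giving q₂(c) = (35 − c − q₁)/2.
E[c₂] = 0.625·3 + 0.375·9 = 5.25
Firm 1's FOC against E[q₂] yields q₁ = (35 − 2·9 + E[c₂])/3 = (35 − 18 + 5.25)/3 = 7.41667.
q₂(low-cost) = 12.2917, so P = 35 − (7.41667 + 12.2917) = 15.2917.

15.29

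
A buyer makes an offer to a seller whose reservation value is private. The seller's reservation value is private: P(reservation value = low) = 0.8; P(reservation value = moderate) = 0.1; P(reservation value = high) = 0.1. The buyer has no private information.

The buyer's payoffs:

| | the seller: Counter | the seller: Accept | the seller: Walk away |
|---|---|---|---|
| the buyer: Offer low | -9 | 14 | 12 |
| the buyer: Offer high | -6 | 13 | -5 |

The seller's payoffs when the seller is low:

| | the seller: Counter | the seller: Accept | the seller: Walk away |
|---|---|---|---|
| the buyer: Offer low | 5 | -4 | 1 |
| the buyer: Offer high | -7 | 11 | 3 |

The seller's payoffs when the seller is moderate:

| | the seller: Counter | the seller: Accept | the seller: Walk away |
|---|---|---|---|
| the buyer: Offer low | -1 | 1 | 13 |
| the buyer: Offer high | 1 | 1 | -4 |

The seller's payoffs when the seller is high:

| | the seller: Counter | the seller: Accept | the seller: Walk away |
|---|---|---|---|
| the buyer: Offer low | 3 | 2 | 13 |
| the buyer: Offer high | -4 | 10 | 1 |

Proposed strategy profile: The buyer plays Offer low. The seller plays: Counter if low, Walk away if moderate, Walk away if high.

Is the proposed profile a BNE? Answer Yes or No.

The buyer plays Offer low: E[Offer low] = 0.8·(-9) + 0.1·(12) + 0.1·(12) = -4.8; E[Offer high] = -5.8. Best-responding. ✓
The seller (reservation value low), facing Offer low: Counter gives 5, Accept gives -4, Walk away gives 1. Proposed Counter is best. ✓
The seller (reservation value moderate), facing Offer low: Counter gives -1, Accept gives 1, Walk away gives 13. Proposed Walk away is best. ✓
The seller (reservation value high), facing Offer low: Counter gives 3, Accept gives 2, Walk away gives 13. Proposed Walk away is best. ✓

Yes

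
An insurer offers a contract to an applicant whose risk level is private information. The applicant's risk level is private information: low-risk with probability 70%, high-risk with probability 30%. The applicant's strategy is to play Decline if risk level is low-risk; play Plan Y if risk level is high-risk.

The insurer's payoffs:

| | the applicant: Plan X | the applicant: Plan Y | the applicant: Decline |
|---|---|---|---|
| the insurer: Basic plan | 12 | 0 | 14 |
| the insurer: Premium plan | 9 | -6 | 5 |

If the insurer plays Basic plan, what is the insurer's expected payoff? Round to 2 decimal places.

E[Basic plan] = 0.7·14 + 0.3·0 = 9.8 + 0 = 9.8

9.80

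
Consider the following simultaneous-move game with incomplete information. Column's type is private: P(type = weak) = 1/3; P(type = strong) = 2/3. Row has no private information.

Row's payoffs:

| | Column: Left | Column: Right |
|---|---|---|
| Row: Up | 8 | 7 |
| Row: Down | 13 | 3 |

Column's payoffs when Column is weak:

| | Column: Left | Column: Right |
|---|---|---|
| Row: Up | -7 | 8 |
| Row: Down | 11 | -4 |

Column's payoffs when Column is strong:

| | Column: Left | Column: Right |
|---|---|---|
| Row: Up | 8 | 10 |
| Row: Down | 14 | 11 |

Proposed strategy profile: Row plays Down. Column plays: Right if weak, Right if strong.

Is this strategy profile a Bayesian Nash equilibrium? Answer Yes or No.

No

Row plays Down: E[Down] = 1/3·(3) + 2/3·(3) = 3; E[Up] = 7. Not best-responding. ✗
Column (type weak), facing Down: Left gives 11, Right gives -4. Proposed Right is not best — profitable deviation exists. ✗
Column (type strong), facing Down: Left gives 14, Right gives 11. Proposed Right is not best — profitable deviation exists. ✗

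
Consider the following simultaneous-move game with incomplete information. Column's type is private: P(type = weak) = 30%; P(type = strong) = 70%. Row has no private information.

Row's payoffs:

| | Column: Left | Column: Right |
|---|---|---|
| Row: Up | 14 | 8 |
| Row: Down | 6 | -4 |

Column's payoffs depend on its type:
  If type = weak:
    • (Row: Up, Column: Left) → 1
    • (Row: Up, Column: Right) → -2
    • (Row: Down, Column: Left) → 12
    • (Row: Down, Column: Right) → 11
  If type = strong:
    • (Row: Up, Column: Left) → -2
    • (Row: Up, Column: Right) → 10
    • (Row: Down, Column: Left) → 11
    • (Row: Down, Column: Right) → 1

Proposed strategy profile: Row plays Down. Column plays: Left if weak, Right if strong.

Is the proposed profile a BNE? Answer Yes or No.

Row plays Down: E[Down] = 0.3·(6) + 0.7·(-4) = -1; E[Up] = 9.8. Not best-responding. ✗
Column (type weak), facing Down: Left gives 12, Right gives 11. Proposed Left is best. ✓
Column (type strong), facing Down: Left gives 11, Right gives 1. Proposed Right is not best — profitable deviation exists. ✗

No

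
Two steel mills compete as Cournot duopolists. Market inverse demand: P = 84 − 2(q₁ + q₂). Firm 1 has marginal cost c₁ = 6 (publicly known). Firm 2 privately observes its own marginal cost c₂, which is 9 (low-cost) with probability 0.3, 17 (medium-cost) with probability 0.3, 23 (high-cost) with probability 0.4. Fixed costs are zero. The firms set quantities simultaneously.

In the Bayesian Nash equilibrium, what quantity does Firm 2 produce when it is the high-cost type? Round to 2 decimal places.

Firm 2 with cost c maximizes (84 − 2(q₁+q₂) − c)·q₂, giving q₂(c) = (84 − c − 2q₁)/4.
E[c₂] = 0.3·9 + 0.3·17 + 0.4·23 = 17
Firm 1's FOC against E[q₂] yields q₁ = (84 − 2·6 + E[c₂])/6 = (84 − 12 + 17)/6 = 14.8333.
q₂(high-cost) = (84 − 23 − 2·14.8333)/4 = 7.83333.

7.83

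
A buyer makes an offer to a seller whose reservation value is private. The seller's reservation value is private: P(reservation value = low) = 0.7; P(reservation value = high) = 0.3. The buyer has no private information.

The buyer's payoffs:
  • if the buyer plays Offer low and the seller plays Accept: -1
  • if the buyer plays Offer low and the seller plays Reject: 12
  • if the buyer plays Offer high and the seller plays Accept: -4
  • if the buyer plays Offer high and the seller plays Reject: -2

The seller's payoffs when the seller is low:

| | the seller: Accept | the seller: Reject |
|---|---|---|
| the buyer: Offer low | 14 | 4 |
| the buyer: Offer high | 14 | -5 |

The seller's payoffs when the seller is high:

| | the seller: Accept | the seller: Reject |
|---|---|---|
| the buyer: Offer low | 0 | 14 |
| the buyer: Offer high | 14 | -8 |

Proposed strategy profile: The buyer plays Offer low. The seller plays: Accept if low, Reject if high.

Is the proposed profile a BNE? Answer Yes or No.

The buyer plays Offer low: E[Offer low] = 0.7·(-1) + 0.3·(12) = 2.9; E[Offer high] = -3.4. Best-responding. ✓
The seller (reservation value low), facing Offer low: Accept gives 14, Reject gives 4. Proposed Accept is best. ✓
The seller (reservation value high), facing Offer low: Accept gives 0, Reject gives 14. Proposed Reject is best. ✓

Yes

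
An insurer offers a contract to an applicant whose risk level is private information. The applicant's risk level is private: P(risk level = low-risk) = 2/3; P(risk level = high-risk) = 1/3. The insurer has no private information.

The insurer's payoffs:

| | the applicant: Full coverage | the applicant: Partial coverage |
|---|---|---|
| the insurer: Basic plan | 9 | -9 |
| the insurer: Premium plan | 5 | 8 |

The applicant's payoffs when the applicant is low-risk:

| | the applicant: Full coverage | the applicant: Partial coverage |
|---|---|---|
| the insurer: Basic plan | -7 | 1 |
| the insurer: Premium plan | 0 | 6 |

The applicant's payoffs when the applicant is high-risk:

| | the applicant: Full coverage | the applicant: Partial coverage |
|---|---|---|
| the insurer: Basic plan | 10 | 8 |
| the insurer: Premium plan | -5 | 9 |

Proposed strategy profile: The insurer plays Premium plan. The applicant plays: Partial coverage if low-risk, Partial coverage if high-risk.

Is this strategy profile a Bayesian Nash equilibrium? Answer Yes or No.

The insurer plays Premium plan: E[Premium plan] = 2/3·(8) + 1/3·(8) = 8; E[Basic plan] = -9. Best-responding. ✓
The applicant (risk level low-risk), facing Premium plan: Full coverage gives 0, Partial coverage gives 6. Proposed Partial coverage is best. ✓
The applicant (risk level high-risk), facing Premium plan: Full coverage gives -5, Partial coverage gives 9. Proposed Partial coverage is best. ✓

Yes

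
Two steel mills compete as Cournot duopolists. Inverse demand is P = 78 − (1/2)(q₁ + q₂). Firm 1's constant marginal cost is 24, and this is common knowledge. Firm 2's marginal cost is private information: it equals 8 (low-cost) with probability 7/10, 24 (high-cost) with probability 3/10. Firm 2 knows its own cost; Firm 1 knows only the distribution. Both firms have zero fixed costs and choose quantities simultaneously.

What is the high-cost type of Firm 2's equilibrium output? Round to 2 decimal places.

Firm 2 with cost c maximizes (78 − (1/2)(q₁+q₂) − c)·q₂, giving q₂(c) = (78 − c − (1/2)q₁).
E[c₂] = 7/10·8 + 3/10·24 = 12.8
Firm 1's FOC against E[q₂] yields q₁ = (78 − 2·24 + E[c₂])/(3/2) = (78 − 48 + 12.8)/(3/2) = 28.5333.
q₂(high-cost) = (78 − 24 − (1/2)·28.5333) = 39.7333.

39.73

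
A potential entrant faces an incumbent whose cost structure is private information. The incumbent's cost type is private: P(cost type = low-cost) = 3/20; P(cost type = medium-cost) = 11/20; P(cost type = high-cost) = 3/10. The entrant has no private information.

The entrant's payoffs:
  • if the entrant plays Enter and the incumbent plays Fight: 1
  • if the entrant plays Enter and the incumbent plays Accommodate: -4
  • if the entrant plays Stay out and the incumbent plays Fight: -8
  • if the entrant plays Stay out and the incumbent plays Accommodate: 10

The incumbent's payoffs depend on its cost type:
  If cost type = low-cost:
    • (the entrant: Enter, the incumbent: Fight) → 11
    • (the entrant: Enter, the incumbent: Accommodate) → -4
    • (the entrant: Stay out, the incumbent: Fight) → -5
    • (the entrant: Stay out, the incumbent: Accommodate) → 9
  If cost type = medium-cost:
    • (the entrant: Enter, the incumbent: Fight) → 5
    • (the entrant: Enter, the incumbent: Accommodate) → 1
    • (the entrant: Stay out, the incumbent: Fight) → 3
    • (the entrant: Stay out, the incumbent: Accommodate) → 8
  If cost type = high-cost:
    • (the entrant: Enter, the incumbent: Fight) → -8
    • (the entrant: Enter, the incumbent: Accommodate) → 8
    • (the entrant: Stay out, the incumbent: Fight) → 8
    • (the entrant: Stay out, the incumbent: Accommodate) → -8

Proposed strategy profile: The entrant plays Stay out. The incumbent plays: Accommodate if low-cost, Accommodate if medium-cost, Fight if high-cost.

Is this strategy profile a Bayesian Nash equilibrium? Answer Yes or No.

The entrant plays Stay out: E[Stay out] = 3/20·(10) + 11/20·(10) + 3/10·(-8) = 23/5; E[Enter] = -5/2. Best-responding. ✓
The incumbent (cost type low-cost), facing Stay out: Fight gives -5, Accommodate gives 9. Proposed Accommodate is best. ✓
The incumbent (cost type medium-cost), facing Stay out: Fight gives 3, Accommodate gives 8. Proposed Accommodate is best. ✓
The incumbent (cost type high-cost), facing Stay out: Fight gives 8, Accommodate gives -8. Proposed Fight is best. ✓

Yes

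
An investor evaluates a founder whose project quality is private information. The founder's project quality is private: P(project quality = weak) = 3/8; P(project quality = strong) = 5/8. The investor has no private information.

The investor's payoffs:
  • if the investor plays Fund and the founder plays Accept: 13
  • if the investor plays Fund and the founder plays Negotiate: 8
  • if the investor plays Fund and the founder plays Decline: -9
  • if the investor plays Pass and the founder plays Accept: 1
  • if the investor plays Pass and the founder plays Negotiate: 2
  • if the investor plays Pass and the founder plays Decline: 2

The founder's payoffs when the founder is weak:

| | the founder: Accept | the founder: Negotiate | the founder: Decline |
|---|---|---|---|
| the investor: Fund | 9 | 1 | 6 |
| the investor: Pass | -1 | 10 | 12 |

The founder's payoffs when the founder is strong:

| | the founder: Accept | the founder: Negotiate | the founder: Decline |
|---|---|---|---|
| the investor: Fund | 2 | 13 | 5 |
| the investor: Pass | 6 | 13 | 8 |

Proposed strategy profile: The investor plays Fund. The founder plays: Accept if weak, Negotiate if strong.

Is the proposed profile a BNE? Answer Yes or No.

The investor plays Fund: E[Fund] = 3/8·(13) + 5/8·(8) = 79/8; E[Pass] = 13/8. Best-responding. ✓
The founder (project quality weak), facing Fund: Accept gives 9, Negotiate gives 1, Decline gives 6. Proposed Accept is best. ✓
The founder (project quality strong), facing Fund: Accept gives 2, Negotiate gives 13, Decline gives 5. Proposed Negotiate is best. ✓

Yes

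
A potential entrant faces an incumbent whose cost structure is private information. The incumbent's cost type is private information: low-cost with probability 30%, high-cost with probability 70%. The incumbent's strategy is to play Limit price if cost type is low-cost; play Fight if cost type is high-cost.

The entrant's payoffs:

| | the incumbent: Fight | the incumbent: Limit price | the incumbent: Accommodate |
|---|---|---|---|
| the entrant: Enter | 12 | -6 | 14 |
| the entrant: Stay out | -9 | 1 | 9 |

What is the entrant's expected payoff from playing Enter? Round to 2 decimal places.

E[Enter] = 0.3·(-6) + 0.7·12 = (-1.8) + 8.4 = 6.6

6.60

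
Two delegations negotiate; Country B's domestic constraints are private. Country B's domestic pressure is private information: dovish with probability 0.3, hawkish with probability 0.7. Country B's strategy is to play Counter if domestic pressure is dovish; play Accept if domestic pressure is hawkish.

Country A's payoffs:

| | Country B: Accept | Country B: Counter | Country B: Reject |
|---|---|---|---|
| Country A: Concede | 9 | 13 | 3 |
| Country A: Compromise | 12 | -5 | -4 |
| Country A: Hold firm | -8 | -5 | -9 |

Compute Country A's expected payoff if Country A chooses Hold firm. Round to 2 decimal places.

E[Hold firm] = 0.3·(-5) + 0.7·(-8) = (-1.5) + (-5.6) = -7.1

-7.10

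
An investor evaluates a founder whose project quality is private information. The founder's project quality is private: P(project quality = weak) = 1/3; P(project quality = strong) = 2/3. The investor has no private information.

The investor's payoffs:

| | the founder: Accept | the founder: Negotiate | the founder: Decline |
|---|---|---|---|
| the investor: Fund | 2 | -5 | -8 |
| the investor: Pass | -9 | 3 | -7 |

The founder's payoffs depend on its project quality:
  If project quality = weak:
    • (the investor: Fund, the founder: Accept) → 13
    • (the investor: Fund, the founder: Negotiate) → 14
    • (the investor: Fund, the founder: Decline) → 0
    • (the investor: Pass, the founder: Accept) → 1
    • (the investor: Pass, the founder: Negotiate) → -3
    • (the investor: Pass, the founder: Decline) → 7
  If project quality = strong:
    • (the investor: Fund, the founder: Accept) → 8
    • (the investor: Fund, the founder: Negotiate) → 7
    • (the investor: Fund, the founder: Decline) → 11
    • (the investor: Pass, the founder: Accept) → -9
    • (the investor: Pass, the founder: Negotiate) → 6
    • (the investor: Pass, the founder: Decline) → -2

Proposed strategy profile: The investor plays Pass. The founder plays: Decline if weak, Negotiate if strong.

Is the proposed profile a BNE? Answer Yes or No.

A profile is a BNE iff every type of every player is best-responding given beliefs about the other side.
The investor plays Pass: E[Pass] = 1/3·(-7) + 2/3·(3) = -1/3; E[Fund] = -6. Best-responding. ✓
The founder (project quality weak), facing Pass: Accept gives 1, Negotiate gives -3, Decline gives 7. Proposed Decline is best. ✓
The founder (project quality strong), facing Pass: Accept gives -9, Negotiate gives 6, Decline gives -2. Proposed Negotiate is best. ✓

Yes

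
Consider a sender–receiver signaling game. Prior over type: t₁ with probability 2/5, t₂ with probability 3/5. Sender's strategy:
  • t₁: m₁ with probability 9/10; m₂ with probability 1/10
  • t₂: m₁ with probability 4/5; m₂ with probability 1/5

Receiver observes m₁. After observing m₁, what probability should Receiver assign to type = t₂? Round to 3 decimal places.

P(m₁) = (2/5)·(9/10) + (3/5)·(4/5) = 21/25
P(t₂ | m₁) = ((3/5)·(4/5)) / (21/25) = (12/25) / (21/25) = 4/7

0.571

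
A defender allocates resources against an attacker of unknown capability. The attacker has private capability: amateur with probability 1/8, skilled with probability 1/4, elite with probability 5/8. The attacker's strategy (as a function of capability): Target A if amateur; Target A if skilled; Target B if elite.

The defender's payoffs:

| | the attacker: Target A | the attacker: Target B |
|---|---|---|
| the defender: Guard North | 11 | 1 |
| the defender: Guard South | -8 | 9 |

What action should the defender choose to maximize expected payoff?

Guard North

E[Guard North] = 1/8·(11) + 1/4·(11) + 5/8·(1) = 19/4
E[Guard South] = 1/8·(-8) + 1/4·(-8) + 5/8·(9) = 21/8
Best response: Guard North (19/4 is the largest).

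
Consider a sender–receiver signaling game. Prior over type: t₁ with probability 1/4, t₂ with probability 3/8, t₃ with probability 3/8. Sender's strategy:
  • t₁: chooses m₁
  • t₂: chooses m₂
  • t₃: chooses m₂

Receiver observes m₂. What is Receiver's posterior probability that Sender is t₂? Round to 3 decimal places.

P(m₂) = (1/4)·0 + (3/8)·1 + (3/8)·1 = 3/4
P(t₂ | m₂) = ((3/8)·1) / (3/4) = (3/8) / (3/4) = 1/2

0.500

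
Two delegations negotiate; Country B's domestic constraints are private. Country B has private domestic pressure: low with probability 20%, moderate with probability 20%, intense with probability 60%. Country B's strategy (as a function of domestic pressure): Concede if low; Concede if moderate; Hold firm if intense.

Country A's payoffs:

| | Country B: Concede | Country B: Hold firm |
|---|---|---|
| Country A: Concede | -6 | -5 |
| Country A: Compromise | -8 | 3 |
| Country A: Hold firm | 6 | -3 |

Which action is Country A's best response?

Hold firm

E[Concede] = 0.2·(-6) + 0.2·(-6) + 0.6·(-5) = -5.4
E[Compromise] = 0.2·(-8) + 0.2·(-8) + 0.6·(3) = -1.4
E[Hold firm] = 0.2·(6) + 0.2·(6) + 0.6·(-3) = 0.6
Best response: Hold firm (0.6 is the largest).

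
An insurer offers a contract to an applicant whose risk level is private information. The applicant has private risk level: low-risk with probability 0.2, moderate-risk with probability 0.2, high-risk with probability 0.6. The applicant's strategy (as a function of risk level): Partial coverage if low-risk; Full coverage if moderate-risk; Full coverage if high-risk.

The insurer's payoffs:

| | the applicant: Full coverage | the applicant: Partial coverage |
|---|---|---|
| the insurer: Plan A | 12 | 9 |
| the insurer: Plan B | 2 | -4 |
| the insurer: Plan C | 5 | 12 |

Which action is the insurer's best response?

Plan A

E[Plan A] = 0.2·(9) + 0.2·(12) + 0.6·(12) = 11.4
E[Plan B] = 0.2·(-4) + 0.2·(2) + 0.6·(2) = 0.8
E[Plan C] = 0.2·(12) + 0.2·(5) + 0.6·(5) = 6.4
Best response: Plan A (11.4 is the largest).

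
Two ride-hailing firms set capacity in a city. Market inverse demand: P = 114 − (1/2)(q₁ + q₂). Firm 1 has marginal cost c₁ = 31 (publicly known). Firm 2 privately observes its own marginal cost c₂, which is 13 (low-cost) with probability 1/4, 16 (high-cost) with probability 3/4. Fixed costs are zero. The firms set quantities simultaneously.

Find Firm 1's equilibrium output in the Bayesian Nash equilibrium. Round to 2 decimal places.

44.83

Firm 2 with cost c maximizes (114 − (1/2)(q₁+q₂) − c)·q₂, giving q₂(c) = (114 − c − (1/2)q₁).
E[c₂] = 1/4·13 + 3/4·16 = 15.25
Firm 1's FOC against E[q₂] yields q₁ = (114 − 2·31 + E[c₂])/(3/2) = (114 − 62 + 15.25)/(3/2) = 44.8333.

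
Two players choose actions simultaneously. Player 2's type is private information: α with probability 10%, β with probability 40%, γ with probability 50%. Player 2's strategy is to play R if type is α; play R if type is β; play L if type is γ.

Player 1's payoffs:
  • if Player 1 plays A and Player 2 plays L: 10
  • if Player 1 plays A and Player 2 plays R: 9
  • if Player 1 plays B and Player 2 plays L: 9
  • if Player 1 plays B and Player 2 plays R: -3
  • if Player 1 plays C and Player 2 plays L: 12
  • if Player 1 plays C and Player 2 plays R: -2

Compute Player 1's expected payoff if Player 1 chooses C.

5

E[C] = 0.1·(-2) + 0.4·(-2) + 0.5·12 = (-0.2) + (-0.8) + 6 = 5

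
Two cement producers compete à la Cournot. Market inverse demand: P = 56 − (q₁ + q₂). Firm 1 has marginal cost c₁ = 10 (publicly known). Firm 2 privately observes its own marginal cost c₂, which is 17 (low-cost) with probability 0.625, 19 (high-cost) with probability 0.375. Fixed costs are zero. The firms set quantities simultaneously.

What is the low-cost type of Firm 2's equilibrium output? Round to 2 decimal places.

Type-c best response for Firm 2: q₂(c) = (56 − c)/2 − q₁/2.
Firm 1 maximizes expected profit; its first-order condition is 56 − 2q₁ − E[q₂] − 10 = 0.
Substituting E[q₂] and solving: E[c₂] = 17.75, so q₁ = (56 − 2·10 + 17.75)/3 = 17.9167.
q₂(low-cost) = (56 − 17 − 17.9167)/2 = 10.5417.

10.54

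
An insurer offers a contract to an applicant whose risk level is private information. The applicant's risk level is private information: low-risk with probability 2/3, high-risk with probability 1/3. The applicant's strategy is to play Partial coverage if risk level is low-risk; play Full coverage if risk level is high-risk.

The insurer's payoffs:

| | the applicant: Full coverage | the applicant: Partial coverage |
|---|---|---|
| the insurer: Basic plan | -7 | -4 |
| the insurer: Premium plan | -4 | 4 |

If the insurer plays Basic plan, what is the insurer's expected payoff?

E[Basic plan] = 2/3·(-4) + 1/3·(-7) = (-8/3) + (-7/3) = -5

-5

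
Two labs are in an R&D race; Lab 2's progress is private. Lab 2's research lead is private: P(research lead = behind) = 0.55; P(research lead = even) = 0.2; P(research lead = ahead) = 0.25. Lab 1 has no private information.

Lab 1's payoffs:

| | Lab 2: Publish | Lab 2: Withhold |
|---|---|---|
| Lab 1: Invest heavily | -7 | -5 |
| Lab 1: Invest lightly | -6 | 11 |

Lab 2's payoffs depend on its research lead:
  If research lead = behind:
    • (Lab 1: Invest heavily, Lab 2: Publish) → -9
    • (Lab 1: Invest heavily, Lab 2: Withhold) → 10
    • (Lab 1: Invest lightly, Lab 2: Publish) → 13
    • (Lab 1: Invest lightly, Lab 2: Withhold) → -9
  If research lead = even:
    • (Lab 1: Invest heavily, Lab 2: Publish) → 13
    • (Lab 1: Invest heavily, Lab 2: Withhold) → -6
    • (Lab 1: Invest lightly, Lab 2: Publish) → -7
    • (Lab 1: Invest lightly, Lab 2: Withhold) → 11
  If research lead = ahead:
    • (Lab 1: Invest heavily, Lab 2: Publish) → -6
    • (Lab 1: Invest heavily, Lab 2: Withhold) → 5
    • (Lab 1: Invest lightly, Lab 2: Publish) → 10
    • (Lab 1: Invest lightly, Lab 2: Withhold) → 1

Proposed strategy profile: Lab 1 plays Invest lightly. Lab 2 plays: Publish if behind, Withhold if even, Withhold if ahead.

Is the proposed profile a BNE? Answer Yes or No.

No

Lab 1 plays Invest lightly: E[Invest lightly] = 0.55·(-6) + 0.2·(11) + 0.25·(11) = 1.65; E[Invest heavily] = -6.1. Best-responding. ✓
Lab 2 (research lead behind), facing Invest lightly: Publish gives 13, Withhold gives -9. Proposed Publish is best. ✓
Lab 2 (research lead even), facing Invest lightly: Publish gives -7, Withhold gives 11. Proposed Withhold is best. ✓
Lab 2 (research lead ahead), facing Invest lightly: Publish gives 10, Withhold gives 1. Proposed Withhold is not best — profitable deviation exists. ✗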